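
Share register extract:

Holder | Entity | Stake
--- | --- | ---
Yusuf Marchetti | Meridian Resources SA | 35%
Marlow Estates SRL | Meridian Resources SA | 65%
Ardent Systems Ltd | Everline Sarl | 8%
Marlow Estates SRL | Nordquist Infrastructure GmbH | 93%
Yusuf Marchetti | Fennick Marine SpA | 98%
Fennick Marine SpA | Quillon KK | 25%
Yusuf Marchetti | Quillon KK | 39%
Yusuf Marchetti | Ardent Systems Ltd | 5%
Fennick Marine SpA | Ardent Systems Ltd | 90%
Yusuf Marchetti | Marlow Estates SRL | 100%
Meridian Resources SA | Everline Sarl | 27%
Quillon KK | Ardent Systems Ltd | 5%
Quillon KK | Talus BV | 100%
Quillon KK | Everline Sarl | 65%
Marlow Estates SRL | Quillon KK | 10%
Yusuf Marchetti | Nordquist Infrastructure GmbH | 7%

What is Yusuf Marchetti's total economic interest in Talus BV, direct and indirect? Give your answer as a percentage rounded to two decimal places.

73.50%

Yusuf reaches Talus along 3 paths.
Via Fennick → Quillon: 98% × 25% × 100% = 24.5%.
Via Quillon: 39% × 100% = 39%.
Via Marlow → Quillon: 100% × 10% × 100% = 10%.
Total: 24.5% + 39% + 10% = 73.5%.
Rounded: 73.50%.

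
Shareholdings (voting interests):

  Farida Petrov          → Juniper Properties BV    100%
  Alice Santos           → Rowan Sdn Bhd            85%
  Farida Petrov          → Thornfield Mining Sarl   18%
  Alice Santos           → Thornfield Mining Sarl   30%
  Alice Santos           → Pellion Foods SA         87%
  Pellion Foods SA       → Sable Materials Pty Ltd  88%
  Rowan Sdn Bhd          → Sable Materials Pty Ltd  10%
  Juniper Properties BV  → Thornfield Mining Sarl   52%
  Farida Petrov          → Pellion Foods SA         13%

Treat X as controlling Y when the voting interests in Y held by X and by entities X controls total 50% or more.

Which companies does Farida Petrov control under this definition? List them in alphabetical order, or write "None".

Juniper Properties BV, Thornfield Mining Sarl

Farida holds 100% of Juniper, so Farida controls Juniper.
Juniper and Farida together hold 52% + 18% = 70% of Thornfield, so Farida controls Thornfield.
No other company's threshold is met.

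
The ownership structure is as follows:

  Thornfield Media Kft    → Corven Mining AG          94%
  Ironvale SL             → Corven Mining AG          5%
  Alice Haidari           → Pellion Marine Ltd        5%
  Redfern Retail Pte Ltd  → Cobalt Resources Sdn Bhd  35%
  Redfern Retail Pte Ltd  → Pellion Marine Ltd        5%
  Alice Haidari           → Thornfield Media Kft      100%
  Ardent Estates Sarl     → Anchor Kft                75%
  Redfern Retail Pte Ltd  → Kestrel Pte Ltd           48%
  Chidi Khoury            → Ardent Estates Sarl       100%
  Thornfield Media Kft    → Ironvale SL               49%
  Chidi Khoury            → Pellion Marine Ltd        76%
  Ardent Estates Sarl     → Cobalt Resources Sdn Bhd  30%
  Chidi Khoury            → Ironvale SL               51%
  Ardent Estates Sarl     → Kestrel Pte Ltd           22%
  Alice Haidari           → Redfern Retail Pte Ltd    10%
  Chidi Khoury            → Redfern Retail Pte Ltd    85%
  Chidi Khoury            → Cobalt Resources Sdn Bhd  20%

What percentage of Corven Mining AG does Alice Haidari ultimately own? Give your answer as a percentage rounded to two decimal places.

Alice reaches Corven along 2 paths.
Via Thornfield: 100% × 94% = 94%.
Via Thornfield → Ironvale: 100% × 49% × 5% = 2.45%.
Total: 94% + 2.45% = 96.45%.

96.45%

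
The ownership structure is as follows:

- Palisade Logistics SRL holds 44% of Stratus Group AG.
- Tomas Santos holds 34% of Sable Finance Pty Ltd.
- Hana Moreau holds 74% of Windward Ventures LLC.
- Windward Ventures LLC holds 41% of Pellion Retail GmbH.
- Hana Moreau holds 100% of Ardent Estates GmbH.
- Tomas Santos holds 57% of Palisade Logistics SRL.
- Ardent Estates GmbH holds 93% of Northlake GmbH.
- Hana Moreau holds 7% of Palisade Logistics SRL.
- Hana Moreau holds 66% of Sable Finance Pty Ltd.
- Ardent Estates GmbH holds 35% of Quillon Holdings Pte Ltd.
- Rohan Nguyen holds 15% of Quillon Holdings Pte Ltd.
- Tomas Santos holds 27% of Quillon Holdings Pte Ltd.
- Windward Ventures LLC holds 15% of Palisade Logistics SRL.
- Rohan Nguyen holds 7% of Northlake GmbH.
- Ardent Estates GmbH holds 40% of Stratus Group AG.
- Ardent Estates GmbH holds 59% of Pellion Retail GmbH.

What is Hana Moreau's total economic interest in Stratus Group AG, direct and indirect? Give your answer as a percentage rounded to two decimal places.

Hana reaches Stratus along 3 paths.
Via Palisade: 7% × 44% = 3.08%.
Via Windward → Palisade: 74% × 15% × 44% = 4.884%.
Via Ardent: 100% × 40% = 40%.
Total: 3.08% + 4.884% + 40% = 47.964%.
Rounded: 47.96%.

47.96%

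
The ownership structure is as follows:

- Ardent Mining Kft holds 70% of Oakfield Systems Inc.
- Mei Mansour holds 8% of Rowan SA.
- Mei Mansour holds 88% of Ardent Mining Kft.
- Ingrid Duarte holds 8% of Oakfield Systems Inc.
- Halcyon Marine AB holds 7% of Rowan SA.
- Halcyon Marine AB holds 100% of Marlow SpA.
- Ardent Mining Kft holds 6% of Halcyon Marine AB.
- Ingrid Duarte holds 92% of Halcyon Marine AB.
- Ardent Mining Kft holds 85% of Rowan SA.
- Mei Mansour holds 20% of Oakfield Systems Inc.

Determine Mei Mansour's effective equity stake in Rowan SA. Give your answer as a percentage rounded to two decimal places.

Mei reaches Rowan along 3 paths.
Via Ardent: 88% × 85% = 74.8%.
Direct stake: 8% = 8%.
Via Ardent → Halcyon: 88% × 6% × 7% = 0.3696%.
Total: 74.8% + 8% + 0.3696% = 83.1696%.
Rounded: 83.17%.

83.17%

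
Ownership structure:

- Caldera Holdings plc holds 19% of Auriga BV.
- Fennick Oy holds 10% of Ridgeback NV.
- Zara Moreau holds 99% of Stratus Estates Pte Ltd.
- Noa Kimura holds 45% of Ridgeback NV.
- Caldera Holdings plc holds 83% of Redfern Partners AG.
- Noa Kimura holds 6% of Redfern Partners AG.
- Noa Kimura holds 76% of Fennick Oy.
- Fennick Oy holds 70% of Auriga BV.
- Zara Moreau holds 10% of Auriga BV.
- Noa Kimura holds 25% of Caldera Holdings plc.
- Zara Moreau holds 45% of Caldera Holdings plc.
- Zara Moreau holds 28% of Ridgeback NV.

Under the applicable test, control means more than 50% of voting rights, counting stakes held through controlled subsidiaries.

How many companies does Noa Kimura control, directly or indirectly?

Noa holds 76% of Fennick, so Noa controls Fennick.
Fennick and Noa together hold 10% + 45% = 55% of Ridgeback, so Noa controls Ridgeback.
Fennick holds 70% of Auriga, so Noa controls Auriga.
No other company's threshold is met.
Noa controls 3 companies.

3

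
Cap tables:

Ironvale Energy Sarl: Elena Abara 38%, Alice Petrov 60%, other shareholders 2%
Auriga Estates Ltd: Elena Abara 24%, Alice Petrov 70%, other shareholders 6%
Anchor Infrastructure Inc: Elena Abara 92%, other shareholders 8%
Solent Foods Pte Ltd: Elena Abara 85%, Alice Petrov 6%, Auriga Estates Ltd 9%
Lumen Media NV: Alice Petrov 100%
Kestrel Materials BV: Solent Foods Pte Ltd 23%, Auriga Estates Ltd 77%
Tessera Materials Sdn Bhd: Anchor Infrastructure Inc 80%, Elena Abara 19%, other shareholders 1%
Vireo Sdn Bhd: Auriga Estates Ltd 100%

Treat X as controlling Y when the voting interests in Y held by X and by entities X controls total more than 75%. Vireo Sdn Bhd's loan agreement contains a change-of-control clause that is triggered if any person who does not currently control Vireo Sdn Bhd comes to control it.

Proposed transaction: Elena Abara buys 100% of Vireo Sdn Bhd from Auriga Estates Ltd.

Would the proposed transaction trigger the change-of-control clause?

Yes

The purchase adds only to Elena's holdings (Auriga's stake shrinks), so Elena is the only person who could newly come to control Vireo.
Elena holds 92% of Anchor, so Elena controls Anchor.
Elena holds 85% of Solent, so Elena controls Solent.
Anchor and Elena together hold 80% + 19% = 99% of Tessera, so Elena controls Tessera.
Neither Elena nor any entity Elena controls holds any voting interest in Vireo.
So before the transaction, Elena does not control Vireo.
After the purchase, Elena holds 100% of Vireo directly, and Auriga's stake falls to 0%.
Elena holds 100% of Vireo, so Elena controls Vireo.
Elena did not control Vireo before and does after, so the clause is triggered.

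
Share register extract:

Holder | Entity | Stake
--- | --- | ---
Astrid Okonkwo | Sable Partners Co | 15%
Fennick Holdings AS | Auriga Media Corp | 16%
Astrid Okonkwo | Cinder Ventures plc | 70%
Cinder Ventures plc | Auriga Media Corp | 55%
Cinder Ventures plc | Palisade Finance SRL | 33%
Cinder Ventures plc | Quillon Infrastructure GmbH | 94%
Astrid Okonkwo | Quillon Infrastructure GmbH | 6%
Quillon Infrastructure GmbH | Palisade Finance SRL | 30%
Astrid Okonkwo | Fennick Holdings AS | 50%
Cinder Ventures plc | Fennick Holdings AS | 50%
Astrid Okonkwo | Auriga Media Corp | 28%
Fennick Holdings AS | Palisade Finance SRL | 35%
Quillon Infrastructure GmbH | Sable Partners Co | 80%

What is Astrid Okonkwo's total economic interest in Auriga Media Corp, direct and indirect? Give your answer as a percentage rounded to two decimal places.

Astrid reaches Auriga along 4 paths.
Via Cinder → Fennick: 70% × 50% × 16% = 5.6%.
Via Fennick: 50% × 16% = 8%.
Via Cinder: 70% × 55% = 38.5%.
Direct stake: 28% = 28%.
Total: 5.6% + 8% + 38.5% + 28% = 80.1%.
Rounded: 80.10%.

80.10%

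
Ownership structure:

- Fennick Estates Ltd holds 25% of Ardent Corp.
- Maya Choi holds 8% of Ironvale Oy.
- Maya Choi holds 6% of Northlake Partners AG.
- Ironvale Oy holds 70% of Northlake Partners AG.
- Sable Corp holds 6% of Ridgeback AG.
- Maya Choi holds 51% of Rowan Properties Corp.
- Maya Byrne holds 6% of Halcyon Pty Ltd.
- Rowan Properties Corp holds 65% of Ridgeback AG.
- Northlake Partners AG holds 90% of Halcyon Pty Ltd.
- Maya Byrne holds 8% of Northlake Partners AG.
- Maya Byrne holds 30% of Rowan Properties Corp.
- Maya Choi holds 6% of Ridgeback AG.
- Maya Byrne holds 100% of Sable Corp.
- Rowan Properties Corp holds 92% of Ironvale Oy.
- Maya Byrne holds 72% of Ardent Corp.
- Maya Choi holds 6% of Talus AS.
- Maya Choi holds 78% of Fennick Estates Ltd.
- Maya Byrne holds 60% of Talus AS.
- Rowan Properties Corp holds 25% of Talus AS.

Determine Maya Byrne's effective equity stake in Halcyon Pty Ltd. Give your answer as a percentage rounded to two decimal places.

30.59%

Maya Byrne reaches Halcyon along 3 paths.
Via Northlake: 8% × 90% = 7.2%.
Via Rowan → Ironvale → Northlake: 30% × 92% × 70% × 90% = 17.388%.
Direct stake: 6% = 6%.
Total: 7.2% + 17.388% + 6% = 30.588%.
Rounded: 30.59%.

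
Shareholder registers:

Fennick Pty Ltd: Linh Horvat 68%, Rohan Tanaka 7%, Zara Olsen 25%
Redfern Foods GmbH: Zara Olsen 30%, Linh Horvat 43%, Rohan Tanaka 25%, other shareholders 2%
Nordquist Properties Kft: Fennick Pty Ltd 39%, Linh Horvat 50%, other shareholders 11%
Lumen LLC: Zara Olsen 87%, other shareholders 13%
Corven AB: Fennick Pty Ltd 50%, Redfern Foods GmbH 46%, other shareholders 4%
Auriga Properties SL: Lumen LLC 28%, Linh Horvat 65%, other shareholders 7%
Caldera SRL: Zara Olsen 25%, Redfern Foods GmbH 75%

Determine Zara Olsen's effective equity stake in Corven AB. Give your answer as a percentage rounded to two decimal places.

Zara reaches Corven along 2 paths.
Via Fennick: 25% × 50% = 12.5%.
Via Redfern: 30% × 46% = 13.8%.
Total: 12.5% + 13.8% = 26.3%.
Rounded: 26.30%.

26.30%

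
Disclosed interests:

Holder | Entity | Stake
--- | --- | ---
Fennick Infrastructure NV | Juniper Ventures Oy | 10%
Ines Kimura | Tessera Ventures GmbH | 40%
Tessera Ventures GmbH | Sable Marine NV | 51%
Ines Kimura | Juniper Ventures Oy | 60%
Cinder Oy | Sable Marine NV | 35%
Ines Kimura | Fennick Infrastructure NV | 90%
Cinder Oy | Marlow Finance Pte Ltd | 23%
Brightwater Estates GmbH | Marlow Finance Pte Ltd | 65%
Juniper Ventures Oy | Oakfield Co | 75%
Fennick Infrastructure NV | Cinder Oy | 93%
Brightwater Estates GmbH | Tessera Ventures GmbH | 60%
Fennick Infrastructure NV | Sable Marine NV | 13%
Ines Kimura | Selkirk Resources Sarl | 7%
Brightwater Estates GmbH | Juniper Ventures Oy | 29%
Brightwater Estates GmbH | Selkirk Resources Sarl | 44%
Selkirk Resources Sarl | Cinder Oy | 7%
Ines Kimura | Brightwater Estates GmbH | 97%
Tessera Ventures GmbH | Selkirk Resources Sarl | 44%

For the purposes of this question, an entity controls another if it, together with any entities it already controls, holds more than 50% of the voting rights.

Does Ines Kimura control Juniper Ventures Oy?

Yes

Ines holds 90% of Fennick, so Ines controls Fennick.
Ines holds 97% of Brightwater, so Ines controls Brightwater.
Fennick and Ines and Brightwater together hold 10% + 60% + 29% = 99% of Juniper, so Ines controls Juniper.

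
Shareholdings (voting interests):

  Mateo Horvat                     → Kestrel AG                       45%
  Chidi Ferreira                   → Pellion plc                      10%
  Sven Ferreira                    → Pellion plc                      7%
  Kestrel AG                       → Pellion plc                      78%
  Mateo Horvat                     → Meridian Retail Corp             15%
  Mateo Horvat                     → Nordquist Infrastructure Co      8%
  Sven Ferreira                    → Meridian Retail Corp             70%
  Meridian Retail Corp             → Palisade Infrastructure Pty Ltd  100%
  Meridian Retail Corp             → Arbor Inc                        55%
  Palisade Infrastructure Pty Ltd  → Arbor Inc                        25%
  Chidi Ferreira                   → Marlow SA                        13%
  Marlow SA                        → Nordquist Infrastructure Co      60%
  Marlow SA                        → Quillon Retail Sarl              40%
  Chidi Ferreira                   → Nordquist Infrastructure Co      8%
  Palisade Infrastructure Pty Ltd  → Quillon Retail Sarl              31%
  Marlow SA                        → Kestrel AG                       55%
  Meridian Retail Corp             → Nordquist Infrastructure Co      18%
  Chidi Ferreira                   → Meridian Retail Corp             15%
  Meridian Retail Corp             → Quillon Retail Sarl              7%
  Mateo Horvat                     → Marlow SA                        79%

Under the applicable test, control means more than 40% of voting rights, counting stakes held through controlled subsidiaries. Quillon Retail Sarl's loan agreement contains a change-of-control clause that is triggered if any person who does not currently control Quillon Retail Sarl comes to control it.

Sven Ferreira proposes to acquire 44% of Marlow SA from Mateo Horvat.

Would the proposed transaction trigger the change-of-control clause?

The purchase adds only to Sven's holdings (Mateo's stake shrinks), so Sven is the only person who could newly come to control Quillon.
Sven holds 70% of Meridian, so Sven controls Meridian.
Meridian holds 100% of Palisade, so Sven controls Palisade.
Palisade and Meridian together hold 25% + 55% = 80% of Arbor, so Sven controls Arbor.
In Quillon, Sven's side holds only 31% + 7% = 38%, not > 40%.
So before the transaction, Sven does not control Quillon.
After the purchase, Sven holds 44% of Marlow directly, and Mateo's stake falls to 35%.
Sven holds 44% of Marlow, so Sven controls Marlow.
Palisade and Meridian and Marlow together hold 31% + 7% + 40% = 78% of Quillon, so Sven controls Quillon.
Sven did not control Quillon before and does after, so the clause is triggered.

Yes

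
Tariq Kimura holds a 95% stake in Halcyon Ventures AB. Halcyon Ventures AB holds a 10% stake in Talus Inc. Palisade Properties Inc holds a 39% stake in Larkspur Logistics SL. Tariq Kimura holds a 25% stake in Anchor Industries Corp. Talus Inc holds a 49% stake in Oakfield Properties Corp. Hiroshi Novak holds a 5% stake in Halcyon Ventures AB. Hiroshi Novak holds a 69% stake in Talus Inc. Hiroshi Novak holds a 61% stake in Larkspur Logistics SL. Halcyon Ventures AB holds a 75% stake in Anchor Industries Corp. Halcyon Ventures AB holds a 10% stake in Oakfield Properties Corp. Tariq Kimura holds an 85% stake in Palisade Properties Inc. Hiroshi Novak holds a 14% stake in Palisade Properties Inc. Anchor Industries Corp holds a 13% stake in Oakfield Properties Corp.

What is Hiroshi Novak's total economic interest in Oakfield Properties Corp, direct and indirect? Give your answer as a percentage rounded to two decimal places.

35.04%

Hiroshi reaches Oakfield along 4 paths.
Via Talus: 69% × 49% = 33.81%.
Via Halcyon → Talus: 5% × 10% × 49% = 0.245%.
Via Halcyon: 5% × 10% = 0.5%.
Via Halcyon → Anchor: 5% × 75% × 13% = 0.4875%.
Total: 33.81% + 0.245% + 0.5% + 0.4875% = 35.0425%.
Rounded: 35.04%.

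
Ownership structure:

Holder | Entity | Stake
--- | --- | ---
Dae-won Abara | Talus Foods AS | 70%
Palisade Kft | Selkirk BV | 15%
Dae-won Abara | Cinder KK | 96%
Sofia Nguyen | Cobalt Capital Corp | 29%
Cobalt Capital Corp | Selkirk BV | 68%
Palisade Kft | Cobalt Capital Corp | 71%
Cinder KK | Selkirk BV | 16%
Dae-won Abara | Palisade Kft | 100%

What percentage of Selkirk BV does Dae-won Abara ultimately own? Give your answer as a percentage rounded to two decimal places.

78.64%

Dae-won reaches Selkirk along 3 paths.
Via Cinder: 96% × 16% = 15.36%.
Via Palisade → Cobalt: 100% × 71% × 68% = 48.28%.
Via Palisade: 100% × 15% = 15%.
Total: 15.36% + 48.28% + 15% = 78.64%.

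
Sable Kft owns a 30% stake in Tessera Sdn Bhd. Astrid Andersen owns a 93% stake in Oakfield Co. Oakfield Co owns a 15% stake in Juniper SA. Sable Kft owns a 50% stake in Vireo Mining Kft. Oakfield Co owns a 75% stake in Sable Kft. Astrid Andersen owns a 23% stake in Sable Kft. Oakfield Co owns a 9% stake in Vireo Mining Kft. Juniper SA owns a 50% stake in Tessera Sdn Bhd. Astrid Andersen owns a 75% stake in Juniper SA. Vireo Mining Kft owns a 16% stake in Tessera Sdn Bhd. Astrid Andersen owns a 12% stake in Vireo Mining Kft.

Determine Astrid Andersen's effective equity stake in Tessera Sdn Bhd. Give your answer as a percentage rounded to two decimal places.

Astrid reaches Tessera along 8 paths.
Via Juniper: 75% × 50% = 37.5%.
Via Oakfield → Juniper: 93% × 15% × 50% = 6.975%.
Via Sable: 23% × 30% = 6.9%.
Via Oakfield → Sable: 93% × 75% × 30% = 20.925%.
Via Sable → Vireo: 23% × 50% × 16% = 1.84%.
Via Oakfield → Sable → Vireo: 93% × 75% × 50% × 16% = 5.58%.
Via Vireo: 12% × 16% = 1.92%.
Via Oakfield → Vireo: 93% × 9% × 16% = 1.3392%.
Total: 37.5% + 6.975% + 6.9% + 20.925% + 1.84% + 5.58% + 1.92% + 1.3392% = 82.9792%.
Rounded: 82.98%.

82.98%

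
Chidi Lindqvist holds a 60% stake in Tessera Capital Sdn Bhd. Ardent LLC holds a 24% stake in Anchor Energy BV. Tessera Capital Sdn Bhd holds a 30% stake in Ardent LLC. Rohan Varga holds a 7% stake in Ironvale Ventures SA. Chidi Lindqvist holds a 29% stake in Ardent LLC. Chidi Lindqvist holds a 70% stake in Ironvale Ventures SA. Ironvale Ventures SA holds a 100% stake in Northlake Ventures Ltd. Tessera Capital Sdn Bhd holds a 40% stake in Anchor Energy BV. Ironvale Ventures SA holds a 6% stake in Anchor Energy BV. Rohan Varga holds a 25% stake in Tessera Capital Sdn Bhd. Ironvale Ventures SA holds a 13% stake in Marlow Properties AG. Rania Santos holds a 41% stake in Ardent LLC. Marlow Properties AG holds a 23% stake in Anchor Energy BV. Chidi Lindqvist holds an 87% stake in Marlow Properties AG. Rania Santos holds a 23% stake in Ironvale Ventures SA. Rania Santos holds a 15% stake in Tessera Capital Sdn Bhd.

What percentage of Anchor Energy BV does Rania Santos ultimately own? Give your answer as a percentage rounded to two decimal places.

18.99%

Rania reaches Anchor along 5 paths.
Via Tessera: 15% × 40% = 6%.
Via Ironvale → Marlow: 23% × 13% × 23% = 0.6877%.
Via Tessera → Ardent: 15% × 30% × 24% = 1.08%.
Via Ardent: 41% × 24% = 9.84%.
Via Ironvale: 23% × 6% = 1.38%.
Total: 6% + 0.6877% + 1.08% + 9.84% + 1.38% = 18.9877%.
Rounded: 18.99%.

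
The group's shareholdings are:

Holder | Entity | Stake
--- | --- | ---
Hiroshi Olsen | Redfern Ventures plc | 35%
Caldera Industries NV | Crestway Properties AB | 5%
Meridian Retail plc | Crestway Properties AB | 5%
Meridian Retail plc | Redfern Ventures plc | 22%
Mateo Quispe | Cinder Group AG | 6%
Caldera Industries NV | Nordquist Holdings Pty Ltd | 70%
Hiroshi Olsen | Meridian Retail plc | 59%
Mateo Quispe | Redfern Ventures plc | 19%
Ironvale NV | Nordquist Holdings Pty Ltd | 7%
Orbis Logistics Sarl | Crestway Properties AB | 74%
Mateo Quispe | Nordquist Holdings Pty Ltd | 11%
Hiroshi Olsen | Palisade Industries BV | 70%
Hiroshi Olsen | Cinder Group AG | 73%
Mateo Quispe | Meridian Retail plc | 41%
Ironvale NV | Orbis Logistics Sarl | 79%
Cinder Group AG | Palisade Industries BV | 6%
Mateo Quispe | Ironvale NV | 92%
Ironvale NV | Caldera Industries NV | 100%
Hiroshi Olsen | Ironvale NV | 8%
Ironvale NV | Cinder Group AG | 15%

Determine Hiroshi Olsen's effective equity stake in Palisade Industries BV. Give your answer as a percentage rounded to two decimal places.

Hiroshi reaches Palisade along 3 paths.
Direct stake: 70% = 70%.
Via Ironvale → Cinder: 8% × 15% × 6% = 0.072%.
Via Cinder: 73% × 6% = 4.38%.
Total: 70% + 0.072% + 4.38% = 74.452%.
Rounded: 74.45%.

74.45%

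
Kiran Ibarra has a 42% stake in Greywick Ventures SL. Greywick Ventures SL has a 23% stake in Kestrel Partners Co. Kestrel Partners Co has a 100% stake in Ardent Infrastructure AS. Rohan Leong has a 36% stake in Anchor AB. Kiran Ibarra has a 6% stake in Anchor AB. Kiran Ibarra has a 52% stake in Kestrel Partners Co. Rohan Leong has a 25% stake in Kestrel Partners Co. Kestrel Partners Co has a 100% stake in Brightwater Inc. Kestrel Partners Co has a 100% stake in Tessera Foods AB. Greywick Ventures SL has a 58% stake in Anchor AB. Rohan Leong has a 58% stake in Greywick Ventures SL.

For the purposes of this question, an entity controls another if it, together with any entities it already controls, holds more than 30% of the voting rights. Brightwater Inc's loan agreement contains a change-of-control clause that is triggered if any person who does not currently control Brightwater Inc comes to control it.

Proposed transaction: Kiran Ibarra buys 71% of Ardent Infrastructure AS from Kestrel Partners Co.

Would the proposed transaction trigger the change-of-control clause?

No

The purchase adds only to Kiran's holdings (Kestrel's stake shrinks), so Kiran is the only person who could newly come to control Brightwater.
Kiran holds 42% of Greywick, so Kiran controls Greywick.
Greywick and Kiran together hold 23% + 52% = 75% of Kestrel, so Kiran controls Kestrel.
Kestrel holds 100% of Brightwater, so Kiran controls Brightwater.
So Kiran already controls Brightwater before the transaction.
After the purchase, Kiran holds 71% of Ardent directly, and Kestrel's stake falls to 29%.
Kiran controlled Brightwater already, so this is not a new person acquiring control; every other person's position is unchanged or reduced.
No new person acquires control, so the clause is not triggered.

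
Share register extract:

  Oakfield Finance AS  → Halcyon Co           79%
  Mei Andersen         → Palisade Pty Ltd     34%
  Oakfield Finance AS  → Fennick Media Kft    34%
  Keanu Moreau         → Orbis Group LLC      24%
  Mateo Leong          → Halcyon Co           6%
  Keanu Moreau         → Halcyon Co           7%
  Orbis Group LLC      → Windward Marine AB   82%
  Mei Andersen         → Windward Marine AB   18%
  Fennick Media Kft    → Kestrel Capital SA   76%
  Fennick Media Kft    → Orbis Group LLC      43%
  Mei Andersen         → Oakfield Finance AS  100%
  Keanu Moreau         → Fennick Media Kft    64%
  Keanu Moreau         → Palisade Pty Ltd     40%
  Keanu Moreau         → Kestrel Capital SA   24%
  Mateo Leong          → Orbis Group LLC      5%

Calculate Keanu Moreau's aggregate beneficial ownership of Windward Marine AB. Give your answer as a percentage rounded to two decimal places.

42.25%

Keanu reaches Windward along 2 paths.
Via Orbis: 24% × 82% = 19.68%.
Via Fennick → Orbis: 64% × 43% × 82% = 22.5664%.
Total: 19.68% + 22.5664% = 42.2464%.
Rounded: 42.25%.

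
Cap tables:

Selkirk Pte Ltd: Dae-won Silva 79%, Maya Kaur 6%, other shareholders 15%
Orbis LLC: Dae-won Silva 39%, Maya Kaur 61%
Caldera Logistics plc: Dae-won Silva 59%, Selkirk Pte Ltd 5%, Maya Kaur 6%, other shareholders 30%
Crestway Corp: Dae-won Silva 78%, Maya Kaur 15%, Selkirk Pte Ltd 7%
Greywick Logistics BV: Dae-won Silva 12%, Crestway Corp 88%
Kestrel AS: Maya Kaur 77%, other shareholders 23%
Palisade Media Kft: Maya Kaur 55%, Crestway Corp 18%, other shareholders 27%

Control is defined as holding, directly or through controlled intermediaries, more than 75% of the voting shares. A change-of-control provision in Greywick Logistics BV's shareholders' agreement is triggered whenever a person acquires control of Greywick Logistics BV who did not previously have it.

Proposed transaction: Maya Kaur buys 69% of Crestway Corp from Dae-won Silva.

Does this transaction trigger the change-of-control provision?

Yes

The purchase adds only to Maya's holdings (Dae-won's stake shrinks), so Maya is the only person who could newly come to control Greywick.
Maya holds 77% of Kestrel, so Maya controls Kestrel.
Neither Maya nor any entity Maya controls holds any voting interest in Greywick.
So before the transaction, Maya does not control Greywick.
After the purchase, Maya's direct stake in Crestway rises to 15% + 69% = 84%, and Dae-won's stake falls to 9%.
Maya holds 84% of Crestway, so Maya controls Crestway.
Crestway holds 88% of Greywick, so Maya controls Greywick.
Maya did not control Greywick before and does after, so the clause is triggered.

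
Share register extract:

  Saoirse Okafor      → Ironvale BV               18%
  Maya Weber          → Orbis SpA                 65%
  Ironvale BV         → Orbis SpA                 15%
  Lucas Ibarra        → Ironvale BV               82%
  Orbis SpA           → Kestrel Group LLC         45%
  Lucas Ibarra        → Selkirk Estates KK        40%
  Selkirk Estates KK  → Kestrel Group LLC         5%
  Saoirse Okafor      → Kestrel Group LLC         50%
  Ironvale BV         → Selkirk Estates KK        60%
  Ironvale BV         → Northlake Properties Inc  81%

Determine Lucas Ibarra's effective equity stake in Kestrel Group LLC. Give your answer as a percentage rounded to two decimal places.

10.00%

Lucas reaches Kestrel along 3 paths.
Via Ironvale → Orbis: 82% × 15% × 45% = 5.535%.
Via Selkirk: 40% × 5% = 2%.
Via Ironvale → Selkirk: 82% × 60% × 5% = 2.46%.
Total: 5.535% + 2% + 2.46% = 9.995%.
Rounded: 10.00%.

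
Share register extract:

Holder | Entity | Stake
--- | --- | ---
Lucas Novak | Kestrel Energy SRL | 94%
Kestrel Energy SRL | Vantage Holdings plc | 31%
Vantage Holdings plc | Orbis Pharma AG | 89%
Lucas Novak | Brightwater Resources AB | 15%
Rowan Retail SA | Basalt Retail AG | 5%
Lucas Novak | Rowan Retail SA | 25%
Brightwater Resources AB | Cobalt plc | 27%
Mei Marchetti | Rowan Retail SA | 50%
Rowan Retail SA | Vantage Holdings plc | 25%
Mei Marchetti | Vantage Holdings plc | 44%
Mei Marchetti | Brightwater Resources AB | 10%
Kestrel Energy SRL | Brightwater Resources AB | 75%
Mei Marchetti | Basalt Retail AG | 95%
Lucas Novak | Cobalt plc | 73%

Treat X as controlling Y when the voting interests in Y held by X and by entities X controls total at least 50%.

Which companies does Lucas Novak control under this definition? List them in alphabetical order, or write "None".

Brightwater Resources AB, Cobalt plc, Kestrel Energy SRL

Lucas holds 94% of Kestrel, so Lucas controls Kestrel.
Lucas and Kestrel together hold 15% + 75% = 90% of Brightwater, so Lucas controls Brightwater.
Brightwater and Lucas together hold 27% + 73% = 100% of Cobalt, so Lucas controls Cobalt.
No other company's threshold is met.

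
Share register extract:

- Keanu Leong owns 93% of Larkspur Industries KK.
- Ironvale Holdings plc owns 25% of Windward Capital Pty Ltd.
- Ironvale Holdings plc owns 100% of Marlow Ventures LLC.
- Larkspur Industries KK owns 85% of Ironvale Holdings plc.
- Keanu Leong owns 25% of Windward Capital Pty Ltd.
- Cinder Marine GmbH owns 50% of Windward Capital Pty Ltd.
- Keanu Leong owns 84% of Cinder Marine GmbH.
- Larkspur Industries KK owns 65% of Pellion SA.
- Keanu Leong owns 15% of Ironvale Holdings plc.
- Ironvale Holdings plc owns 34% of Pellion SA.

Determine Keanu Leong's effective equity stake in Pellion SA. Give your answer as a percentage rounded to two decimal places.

92.43%

Keanu reaches Pellion along 3 paths.
Via Larkspur: 93% × 65% = 60.45%.
Via Ironvale: 15% × 34% = 5.1%.
Via Larkspur → Ironvale: 93% × 85% × 34% = 26.877%.
Total: 60.45% + 5.1% + 26.877% = 92.427%.
Rounded: 92.43%.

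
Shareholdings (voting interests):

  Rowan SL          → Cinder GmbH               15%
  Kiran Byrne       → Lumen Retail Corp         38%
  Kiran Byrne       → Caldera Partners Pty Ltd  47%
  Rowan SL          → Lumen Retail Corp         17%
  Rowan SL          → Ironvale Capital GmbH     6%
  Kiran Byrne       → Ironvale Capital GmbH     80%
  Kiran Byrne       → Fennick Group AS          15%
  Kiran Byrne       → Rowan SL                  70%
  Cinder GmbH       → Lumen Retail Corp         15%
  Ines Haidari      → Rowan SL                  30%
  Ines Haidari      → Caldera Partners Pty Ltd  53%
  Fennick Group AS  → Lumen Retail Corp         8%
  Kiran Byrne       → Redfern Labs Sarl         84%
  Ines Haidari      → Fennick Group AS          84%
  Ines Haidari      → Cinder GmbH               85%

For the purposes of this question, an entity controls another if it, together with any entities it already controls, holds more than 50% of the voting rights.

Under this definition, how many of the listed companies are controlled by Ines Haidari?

Ines holds 53% of Caldera, so Ines controls Caldera.
Ines holds 84% of Fennick, so Ines controls Fennick.
Ines holds 85% of Cinder, so Ines controls Cinder.
No other company's threshold is met.
Ines controls 3 companies.

3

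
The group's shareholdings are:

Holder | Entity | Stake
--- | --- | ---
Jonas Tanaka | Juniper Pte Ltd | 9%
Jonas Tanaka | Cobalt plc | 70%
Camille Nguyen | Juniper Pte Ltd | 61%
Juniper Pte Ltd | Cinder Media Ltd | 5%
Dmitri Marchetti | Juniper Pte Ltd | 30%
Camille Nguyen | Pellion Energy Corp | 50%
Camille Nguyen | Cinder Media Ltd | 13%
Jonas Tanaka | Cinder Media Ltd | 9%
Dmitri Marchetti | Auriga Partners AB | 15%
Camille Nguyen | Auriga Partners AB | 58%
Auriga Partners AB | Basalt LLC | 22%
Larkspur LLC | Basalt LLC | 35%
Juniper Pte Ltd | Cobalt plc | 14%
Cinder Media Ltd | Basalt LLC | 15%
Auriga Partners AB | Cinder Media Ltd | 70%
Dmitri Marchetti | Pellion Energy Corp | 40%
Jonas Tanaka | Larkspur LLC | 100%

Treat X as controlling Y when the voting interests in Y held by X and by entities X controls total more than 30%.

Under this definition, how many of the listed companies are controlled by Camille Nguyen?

5

Camille holds 58% of Auriga, so Camille controls Auriga.
Camille holds 61% of Juniper, so Camille controls Juniper.
Camille and Auriga and Juniper together hold 13% + 70% + 5% = 88% of Cinder, so Camille controls Cinder.
Cinder and Auriga together hold 15% + 22% = 37% of Basalt, so Camille controls Basalt.
Camille holds 50% of Pellion, so Camille controls Pellion.
No other company's threshold is met.
Camille controls 5 companies.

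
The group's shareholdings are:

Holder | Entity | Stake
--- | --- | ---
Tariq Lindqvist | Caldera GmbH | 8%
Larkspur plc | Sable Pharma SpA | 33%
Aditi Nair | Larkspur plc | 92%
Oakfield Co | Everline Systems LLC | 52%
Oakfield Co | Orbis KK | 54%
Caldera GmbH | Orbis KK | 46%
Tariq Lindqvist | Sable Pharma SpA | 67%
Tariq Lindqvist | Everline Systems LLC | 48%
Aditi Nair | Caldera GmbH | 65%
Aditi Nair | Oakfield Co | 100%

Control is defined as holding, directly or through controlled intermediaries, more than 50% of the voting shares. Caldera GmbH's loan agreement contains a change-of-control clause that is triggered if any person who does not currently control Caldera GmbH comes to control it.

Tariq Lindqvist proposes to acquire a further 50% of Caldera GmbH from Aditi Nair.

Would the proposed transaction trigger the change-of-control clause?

Yes

The purchase adds only to Tariq's holdings (Aditi's stake shrinks), so Tariq is the only person who could newly come to control Caldera.
Tariq holds 67% of Sable, so Tariq controls Sable.
In Caldera, Tariq's side holds only 8%, not > 50%.
So before the transaction, Tariq does not control Caldera.
After the purchase, Tariq's direct stake in Caldera rises to 8% + 50% = 58%, and Aditi's stake falls to 15%.
Tariq holds 58% of Caldera, so Tariq controls Caldera.
Tariq did not control Caldera before and does after, so the clause is triggered.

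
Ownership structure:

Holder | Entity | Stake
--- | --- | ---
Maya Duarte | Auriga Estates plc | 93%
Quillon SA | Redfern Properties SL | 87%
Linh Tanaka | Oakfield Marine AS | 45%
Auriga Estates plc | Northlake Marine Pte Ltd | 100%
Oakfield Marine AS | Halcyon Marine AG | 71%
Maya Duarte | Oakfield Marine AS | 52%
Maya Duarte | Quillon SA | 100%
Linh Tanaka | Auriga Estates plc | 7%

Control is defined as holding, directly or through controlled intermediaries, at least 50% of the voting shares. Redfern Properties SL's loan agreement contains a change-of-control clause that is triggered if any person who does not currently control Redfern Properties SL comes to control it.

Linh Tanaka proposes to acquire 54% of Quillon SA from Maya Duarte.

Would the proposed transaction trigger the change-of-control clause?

Yes

The purchase adds only to Linh's holdings (Maya's stake shrinks), so Linh is the only person who could newly come to control Redfern.
Linh's largest direct stake is 45% in Oakfield, which does not meet the threshold, so Linh controls no company.
Neither Linh nor any entity Linh controls holds any voting interest in Redfern.
So before the transaction, Linh does not control Redfern.
After the purchase, Linh holds 54% of Quillon directly, and Maya's stake falls to 46%.
Linh holds 54% of Quillon, so Linh controls Quillon.
Quillon holds 87% of Redfern, so Linh controls Redfern.
Linh did not control Redfern before and does after, so the clause is triggered.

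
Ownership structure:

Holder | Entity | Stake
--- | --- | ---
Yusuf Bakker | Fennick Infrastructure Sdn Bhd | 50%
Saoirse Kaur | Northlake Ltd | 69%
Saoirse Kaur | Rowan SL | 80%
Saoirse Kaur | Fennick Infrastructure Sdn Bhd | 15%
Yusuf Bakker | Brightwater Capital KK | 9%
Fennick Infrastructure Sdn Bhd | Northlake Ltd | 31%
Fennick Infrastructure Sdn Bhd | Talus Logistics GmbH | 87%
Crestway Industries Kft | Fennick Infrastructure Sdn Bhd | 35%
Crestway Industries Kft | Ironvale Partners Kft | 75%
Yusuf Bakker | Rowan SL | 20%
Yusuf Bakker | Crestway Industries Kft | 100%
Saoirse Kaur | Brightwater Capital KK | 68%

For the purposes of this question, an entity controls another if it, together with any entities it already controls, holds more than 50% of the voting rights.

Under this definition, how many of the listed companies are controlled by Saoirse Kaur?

Saoirse holds 68% of Brightwater, so Saoirse controls Brightwater.
Saoirse holds 69% of Northlake, so Saoirse controls Northlake.
Saoirse holds 80% of Rowan, so Saoirse controls Rowan.
No other company's threshold is met.
Saoirse controls 3 companies.

3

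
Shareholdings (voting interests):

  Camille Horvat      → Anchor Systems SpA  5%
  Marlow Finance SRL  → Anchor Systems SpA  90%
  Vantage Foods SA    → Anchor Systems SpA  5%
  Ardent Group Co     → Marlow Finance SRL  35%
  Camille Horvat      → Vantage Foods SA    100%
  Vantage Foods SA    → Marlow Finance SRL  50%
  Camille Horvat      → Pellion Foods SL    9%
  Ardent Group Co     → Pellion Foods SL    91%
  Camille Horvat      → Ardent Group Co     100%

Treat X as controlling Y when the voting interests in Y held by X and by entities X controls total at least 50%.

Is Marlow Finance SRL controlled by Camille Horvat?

Yes

Camille holds 100% of Vantage, so Camille controls Vantage.
Camille holds 100% of Ardent, so Camille controls Ardent.
Vantage and Ardent together hold 50% + 35% = 85% of Marlow, so Camille controls Marlow.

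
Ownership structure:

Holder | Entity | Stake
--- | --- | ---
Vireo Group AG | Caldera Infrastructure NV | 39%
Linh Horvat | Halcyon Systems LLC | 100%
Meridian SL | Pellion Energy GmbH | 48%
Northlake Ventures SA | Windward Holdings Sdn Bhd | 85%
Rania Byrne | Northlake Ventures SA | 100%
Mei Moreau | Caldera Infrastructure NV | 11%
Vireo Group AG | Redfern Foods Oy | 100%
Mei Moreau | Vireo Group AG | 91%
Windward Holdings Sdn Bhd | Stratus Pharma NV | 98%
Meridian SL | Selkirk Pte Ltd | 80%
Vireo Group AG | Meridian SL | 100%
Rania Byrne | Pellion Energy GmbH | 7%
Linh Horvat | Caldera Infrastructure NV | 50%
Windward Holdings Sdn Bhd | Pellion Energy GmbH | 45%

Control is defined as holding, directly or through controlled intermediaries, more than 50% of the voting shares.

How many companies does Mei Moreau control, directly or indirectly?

Mei holds 91% of Vireo, so Mei controls Vireo.
Vireo holds 100% of Meridian, so Mei controls Meridian.
Vireo holds 100% of Redfern, so Mei controls Redfern.
Meridian holds 80% of Selkirk, so Mei controls Selkirk.
No other company's threshold is met.
Mei controls 4 companies.

4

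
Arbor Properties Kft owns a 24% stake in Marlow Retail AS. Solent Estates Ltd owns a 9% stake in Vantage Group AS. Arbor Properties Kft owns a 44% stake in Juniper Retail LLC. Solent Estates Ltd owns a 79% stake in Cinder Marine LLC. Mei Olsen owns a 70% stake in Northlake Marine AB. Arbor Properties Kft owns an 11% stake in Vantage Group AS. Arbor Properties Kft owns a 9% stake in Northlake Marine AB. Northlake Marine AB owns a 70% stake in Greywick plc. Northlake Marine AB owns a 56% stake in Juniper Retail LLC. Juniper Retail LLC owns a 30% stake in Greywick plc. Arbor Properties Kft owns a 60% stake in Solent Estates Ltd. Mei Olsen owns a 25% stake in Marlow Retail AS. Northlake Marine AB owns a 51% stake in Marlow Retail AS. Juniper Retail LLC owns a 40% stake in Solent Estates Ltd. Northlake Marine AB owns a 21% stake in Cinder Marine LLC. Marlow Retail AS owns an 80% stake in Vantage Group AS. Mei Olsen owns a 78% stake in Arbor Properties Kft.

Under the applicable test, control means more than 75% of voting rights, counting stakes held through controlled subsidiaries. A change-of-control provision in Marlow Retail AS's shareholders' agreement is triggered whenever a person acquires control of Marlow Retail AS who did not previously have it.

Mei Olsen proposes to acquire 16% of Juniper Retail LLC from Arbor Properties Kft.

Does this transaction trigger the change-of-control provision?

No

The purchase adds only to Mei's holdings (Arbor's stake shrinks), so Mei is the only person who could newly come to control Marlow.
Mei holds 78% of Arbor, so Mei controls Arbor.
Mei and Arbor together hold 70% + 9% = 79% of Northlake, so Mei controls Northlake.
Arbor and Mei and Northlake together hold 24% + 25% + 51% = 100% of Marlow, so Mei controls Marlow.
So Mei already controls Marlow before the transaction.
After the purchase, Mei holds 16% of Juniper directly, and Arbor's stake falls to 28%.
Mei controlled Marlow already, so this is not a new person acquiring control; every other person's position is unchanged or reduced.
No new person acquires control, so the clause is not triggered.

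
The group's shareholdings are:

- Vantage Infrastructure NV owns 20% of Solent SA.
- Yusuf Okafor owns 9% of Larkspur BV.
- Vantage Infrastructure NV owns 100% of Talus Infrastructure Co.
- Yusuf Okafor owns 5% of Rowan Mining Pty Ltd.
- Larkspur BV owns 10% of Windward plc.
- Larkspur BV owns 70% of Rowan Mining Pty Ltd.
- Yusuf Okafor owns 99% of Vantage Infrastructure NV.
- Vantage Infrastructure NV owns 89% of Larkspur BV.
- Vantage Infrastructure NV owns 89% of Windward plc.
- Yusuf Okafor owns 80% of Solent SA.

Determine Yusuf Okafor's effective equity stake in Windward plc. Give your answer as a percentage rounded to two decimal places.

Yusuf reaches Windward along 3 paths.
Via Vantage → Larkspur: 99% × 89% × 10% = 8.811%.
Via Larkspur: 9% × 10% = 0.9%.
Via Vantage: 99% × 89% = 88.11%.
Total: 8.811% + 0.9% + 88.11% = 97.821%.
Rounded: 97.82%.

97.82%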